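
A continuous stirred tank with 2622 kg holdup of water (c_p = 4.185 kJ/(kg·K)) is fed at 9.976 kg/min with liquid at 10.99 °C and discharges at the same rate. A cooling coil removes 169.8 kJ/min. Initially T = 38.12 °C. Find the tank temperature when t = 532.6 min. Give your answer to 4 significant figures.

M c_p dT/dt = ṁ c_p (T_in − T) − Q̇.
Rearrange: dT/dt = (T_ss − T)/τ with τ = M/ṁ = 262.831 min and T_ss = T_in − Q̇/(ṁ c_p) = 6.92289 °C.
This is linear first-order; T(t) = T_ss + (T₀ − T_ss) e^(−t/τ).
T(532.6) = 6.92289 + (31.1971)·e^(−532.6/262.831) = 6.92289 + (31.1971)·0.131809 = 11.0350 °C.

11.03 °C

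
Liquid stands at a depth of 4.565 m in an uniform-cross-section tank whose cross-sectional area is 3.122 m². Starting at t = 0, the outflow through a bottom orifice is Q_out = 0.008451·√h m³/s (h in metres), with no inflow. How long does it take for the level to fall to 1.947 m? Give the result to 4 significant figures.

547.7 s

Unsteady balance on liquid volume: A dh/dt = −0.008451 √h.
This is separable: 2 d(√h)/dt = −0.008451/A, so √h = √h₀ − (0.008451/(2A)) t.
t = 2A(√h₀ − √h)/0.008451 = 2·3.122·(√4.565 − √1.947)/0.008451
  = 6.24400 × (2.13659 − 1.39535) / 0.008451 = 547.661 s.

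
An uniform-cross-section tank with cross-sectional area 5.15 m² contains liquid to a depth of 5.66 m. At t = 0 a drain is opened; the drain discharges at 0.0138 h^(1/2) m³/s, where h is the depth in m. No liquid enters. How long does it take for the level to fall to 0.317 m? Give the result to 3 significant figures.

A dh/dt = −Q_out = −0.0138 √h.
This is separable: 2 d(√h)/dt = −0.0138/A, so √h = √h₀ − (0.0138/(2A)) t.
t = 2A(√h₀ − √h)/0.0138 = 2·5.15·(√5.66 − √0.317)/0.0138
  = 10.300 × (2.3791 − 0.56303) / 0.0138 = 1355.5 s.

1360 s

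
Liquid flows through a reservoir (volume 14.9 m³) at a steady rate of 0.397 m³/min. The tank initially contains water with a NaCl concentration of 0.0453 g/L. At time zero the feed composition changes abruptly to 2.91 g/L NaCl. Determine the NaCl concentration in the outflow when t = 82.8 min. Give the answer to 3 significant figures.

2.59 g/L

Species balance on the tank: V dC/dt = Q(C_in − C).
Rewrite as dC/dt + C/τ = C_in/τ, τ = V/Q = 37.531 min.
Solution: C(t) = C_in + (C₀ − C_in) e^(−t/τ).
C(82.8) = 2.91 + (0.0453 − 2.91)·e^(−82.8/37.531) = 2.91 + (-2.8647)·0.11012 = 2.5945 g/L.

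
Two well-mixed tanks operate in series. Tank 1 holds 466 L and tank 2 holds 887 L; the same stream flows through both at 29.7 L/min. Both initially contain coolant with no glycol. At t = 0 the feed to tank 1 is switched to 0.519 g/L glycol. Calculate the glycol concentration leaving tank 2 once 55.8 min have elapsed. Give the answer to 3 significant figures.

0.367 g/L

Species balance on tank i: dCᵢ/dt = (Cᵢ₋₁ − Cᵢ)/τᵢ with τᵢ = Vᵢ/Q.
τ₁ = 466/29.7 = 15.690 min; τ₂ = 887/29.7 = 29.865 min.
Tank 1: C₁ = C_in(1 − e^(−t/τ₁)). Tank 2 (τ₁ ≠ τ₂): C₂ = C_in[1 − (τ₁ e^(−t/τ₁) − τ₂ e^(−t/τ₂))/(τ₁ − τ₂)].
At t = 55.8: e^(−t/τ₁) = 0.028543, e^(−t/τ₂) = 0.15437.
C₂ = 0.519·[1 − (15.690·0.028543 − 29.865·0.15437)/(-14.175)] = 0.519·0.70635 = 0.36659 g/L.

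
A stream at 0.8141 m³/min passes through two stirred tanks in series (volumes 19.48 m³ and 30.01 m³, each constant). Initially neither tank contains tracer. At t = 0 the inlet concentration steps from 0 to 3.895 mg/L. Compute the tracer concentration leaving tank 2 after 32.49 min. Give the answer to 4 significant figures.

1.150 mg/L

Time constants: τᵢ = Vᵢ/Q for each well-mixed tank.
τ₁ = 19.48/0.8141 = 23.9283 min; τ₂ = 30.01/0.8141 = 36.8628 min.
Tank 1: C₁ = C_in(1 − e^(−t/τ₁)). Tank 2 (τ₁ ≠ τ₂): C₂ = C_in[1 − (τ₁ e^(−t/τ₁) − τ₂ e^(−t/τ₂))/(τ₁ − τ₂)].
At t = 32.49: e^(−t/τ₁) = 0.257224, e^(−t/τ₂) = 0.414212.
C₂ = 3.895·[1 − (23.9283·0.257224 − 36.8628·0.414212)/(-12.9345)] = 3.895·0.295366 = 1.15045 mg/L.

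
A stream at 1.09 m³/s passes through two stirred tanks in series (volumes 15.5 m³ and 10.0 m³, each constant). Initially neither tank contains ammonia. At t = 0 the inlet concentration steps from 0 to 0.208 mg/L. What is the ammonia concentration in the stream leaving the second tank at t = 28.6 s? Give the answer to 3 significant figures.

Time constants: τᵢ = Vᵢ/Q for each well-mixed tank.
τ₁ = 15.5/1.09 = 14.220 s; τ₂ = 10.0/1.09 = 9.1743 s.
Tank 1: C₁ = C_in(1 − e^(−t/τ₁)). Tank 2 (τ₁ ≠ τ₂): C₂ = C_in[1 − (τ₁ e^(−t/τ₁) − τ₂ e^(−t/τ₂))/(τ₁ − τ₂)].
At t = 28.6: e^(−t/τ₁) = 0.13382, e^(−t/τ₂) = 0.044272.
C₂ = 0.208·[1 − (14.220·0.13382 − 9.1743·0.044272)/(5.0459)] = 0.208·0.70335 = 0.14630 mg/L.

0.146 mg/L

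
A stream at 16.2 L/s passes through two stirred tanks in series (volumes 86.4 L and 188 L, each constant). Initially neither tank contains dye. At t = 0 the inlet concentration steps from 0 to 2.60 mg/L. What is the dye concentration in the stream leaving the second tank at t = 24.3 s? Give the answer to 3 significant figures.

2.03 mg/L

Time constants: τᵢ = Vᵢ/Q for each well-mixed tank.
τ₁ = 86.4/16.2 = 5.3333 s; τ₂ = 188/16.2 = 11.605 s.
Solving the cascade with C₁(0)=C₂(0)=0 gives C₂(t) = C_in[1 − (τ₁ e^(−t/τ₁) − τ₂ e^(−t/τ₂))/(τ₁ − τ₂)].
At t = 24.3: e^(−t/τ₁) = 0.010501, e^(−t/τ₂) = 0.12320.
C₂ = 2.60·[1 − (5.3333·0.010501 − 11.605·0.12320)/(-6.2716)] = 2.60·0.78096 = 2.0305 mg/L.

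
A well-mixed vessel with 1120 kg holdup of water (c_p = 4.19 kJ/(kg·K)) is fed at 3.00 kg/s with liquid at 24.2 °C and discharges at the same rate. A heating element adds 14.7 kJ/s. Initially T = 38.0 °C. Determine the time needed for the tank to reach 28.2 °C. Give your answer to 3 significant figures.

M c_p dT/dt = ṁ c_p (T_in − T) + Q̇.
τ = M/ṁ = 373.33 s; T_ss = T_in + Q̇/(ṁ c_p) = 25.369 °C.
T(t) = T_ss + (T₀ − T_ss) e^(−t/τ). Set T = 28.2:
e^(−t/τ) = (28.2 − 25.369)/(38.0 − 25.369) = 0.22410
t = −373.33 · ln(0.22410) = 558.38 s.

558 s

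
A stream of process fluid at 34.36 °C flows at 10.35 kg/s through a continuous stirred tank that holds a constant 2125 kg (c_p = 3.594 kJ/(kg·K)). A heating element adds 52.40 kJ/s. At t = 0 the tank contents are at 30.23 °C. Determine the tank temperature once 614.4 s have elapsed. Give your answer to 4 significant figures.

M c_p dT/dt = ṁ c_p (T_in − T) + Q̇.
Rearrange: dT/dt = (T_ss − T)/τ with τ = M/ṁ = 205.314 s and T_ss = T_in + Q̇/(ṁ c_p) = 35.7687 °C.
This is linear first-order; T(t) = T_ss + (T₀ − T_ss) e^(−t/τ).
T(614.4) = 35.7687 + (-5.53868)·e^(−614.4/205.314) = 35.7687 + (-5.53868)·0.0501624 = 35.4908 °C.

35.49 °C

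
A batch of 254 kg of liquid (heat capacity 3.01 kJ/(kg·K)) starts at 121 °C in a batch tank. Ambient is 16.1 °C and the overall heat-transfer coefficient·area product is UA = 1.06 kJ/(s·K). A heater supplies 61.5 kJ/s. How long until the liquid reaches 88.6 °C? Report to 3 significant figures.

847 s

M c_p dT/dt = −UA(T − T_amb) + Q̇.
τ = M c_p/UA = 721.26 s; T_ss = T_amb + Q̇/UA = 16.1 + 61.5/1.06 = 74.119 °C.
T(t) = T_ss + (T₀ − T_ss)e^(−t/τ); set T = 88.6:
t = −τ ln[(T − T_ss)/(T₀ − T_ss)] = −721.26 · ln(0.30889) = 847.32 s.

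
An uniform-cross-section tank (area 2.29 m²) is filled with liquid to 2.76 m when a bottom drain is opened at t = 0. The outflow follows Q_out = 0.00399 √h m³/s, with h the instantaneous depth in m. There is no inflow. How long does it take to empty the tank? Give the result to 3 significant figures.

1910 s

A dh/dt = −Q_out = −0.00399 √h.
∫ h^(−1/2) dh = −(0.00399/A) ∫ dt, giving 2√h = 2√h₀ − (0.00399/A) t.
Set h = 0: 2√h₀ = (0.00399/A) t_empty ⇒ t_empty = 2A√h₀/0.00399.
t_empty = 2·2.29·√2.76/0.00399 = 4.5800·1.6613/0.00399 = 1907.0 s.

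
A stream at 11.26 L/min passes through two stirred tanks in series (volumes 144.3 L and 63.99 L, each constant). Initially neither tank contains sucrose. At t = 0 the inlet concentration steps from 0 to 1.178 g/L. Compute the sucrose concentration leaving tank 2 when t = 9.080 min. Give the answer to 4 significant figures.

Time constants: τᵢ = Vᵢ/Q for each well-mixed tank.
τ₁ = 144.3/11.26 = 12.8153 min; τ₂ = 63.99/11.26 = 5.68295 min.
Tank 1: C₁ = C_in(1 − e^(−t/τ₁)). Tank 2 (τ₁ ≠ τ₂): C₂ = C_in[1 − (τ₁ e^(−t/τ₁) − τ₂ e^(−t/τ₂))/(τ₁ − τ₂)].
At t = 9.080: e^(−t/τ₁) = 0.492368, e^(−t/τ₂) = 0.202349.
C₂ = 1.178·[1 − (12.8153·0.492368 − 5.68295·0.202349)/(7.13233)] = 1.178·0.276549 = 0.325775 g/L.

0.3258 g/L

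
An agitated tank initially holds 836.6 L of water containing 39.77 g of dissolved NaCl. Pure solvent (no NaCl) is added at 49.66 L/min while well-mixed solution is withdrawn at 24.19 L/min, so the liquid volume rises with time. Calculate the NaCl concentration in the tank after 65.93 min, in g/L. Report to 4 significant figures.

0.005556 g/L

Total volume: dV/dt = Q_in − Q_out = 25.4700 L/min, so V(t) = 836.6 + 25.4700 t and V(65.93) = 2515.84 L.
No NaCl enters, so dm/dt = −Q_out · (m/V).
Separate: dm/m = −Q_out dt/V(t) ⇒ ln(m/m₀) = −(Q_out/(Q_in−Q_out)) ln(V/V₀).
m = m₀ (V₀/V)^(Q_out/(Q_in−Q_out)) = 39.77 × (836.6/2515.84)^(0.949745) = 13.9772 g.
C = m/V = 13.9772/2515.84 = 0.00555570 g/L.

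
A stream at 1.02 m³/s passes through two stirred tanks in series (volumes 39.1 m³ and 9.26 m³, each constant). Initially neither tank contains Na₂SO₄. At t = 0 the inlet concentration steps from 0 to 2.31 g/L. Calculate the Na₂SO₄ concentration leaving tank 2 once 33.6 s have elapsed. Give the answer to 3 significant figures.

1.07 g/L

Time constants: τᵢ = Vᵢ/Q for each well-mixed tank.
τ₁ = 39.1/1.02 = 38.333 s; τ₂ = 9.26/1.02 = 9.0784 s.
Solving the cascade with C₁(0)=C₂(0)=0 gives C₂(t) = C_in[1 − (τ₁ e^(−t/τ₁) − τ₂ e^(−t/τ₂))/(τ₁ − τ₂)].
At t = 33.6: e^(−t/τ₁) = 0.41623, e^(−t/τ₂) = 0.024697.
C₂ = 2.31·[1 − (38.333·0.41623 − 9.0784·0.024697)/(29.255)] = 2.31·0.46227 = 1.0678 g/L.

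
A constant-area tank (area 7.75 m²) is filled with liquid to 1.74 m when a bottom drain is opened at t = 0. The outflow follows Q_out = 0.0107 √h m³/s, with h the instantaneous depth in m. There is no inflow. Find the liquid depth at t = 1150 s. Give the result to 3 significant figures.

A dh/dt = −Q_out = −0.0107 √h.
This is separable: 2 d(√h)/dt = −0.0107/A, so √h = √h₀ − (0.0107/(2A)) t.
√h = √1.74 − 0.0107·1150/(2·7.75) = 1.3191 − 0.79387 = 0.52522.
h = 0.52522² = 0.27586 m.

0.276 m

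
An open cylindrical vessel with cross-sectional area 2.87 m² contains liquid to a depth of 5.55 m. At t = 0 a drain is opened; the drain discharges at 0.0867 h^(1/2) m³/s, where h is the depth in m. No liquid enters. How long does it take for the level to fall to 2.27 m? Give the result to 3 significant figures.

56.2 s

A dh/dt = −Q_out = −0.0867 √h.
This is separable: 2 d(√h)/dt = −0.0867/A, so √h = √h₀ − (0.0867/(2A)) t.
t = 2A(√h₀ − √h)/0.0867 = 2·2.87·(√5.55 − √2.27)/0.0867
  = 5.7400 × (2.3558 − 1.5067) / 0.0867 = 56.221 s.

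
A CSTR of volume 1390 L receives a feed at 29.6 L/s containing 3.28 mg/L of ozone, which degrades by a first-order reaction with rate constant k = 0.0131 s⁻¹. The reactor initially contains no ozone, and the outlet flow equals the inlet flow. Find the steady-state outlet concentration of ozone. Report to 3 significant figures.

V dC/dt = Q(C_in − C) − k V C.
Steady state (dC/dt = 0): C_ss = Q C_in/(Q + kV) = C_in/(1 + kV/Q).
C_ss = 29.6·3.28/(29.6 + 0.0131·1390) = 97.088/47.809 = 2.0307 mg/L.

2.03 mg/L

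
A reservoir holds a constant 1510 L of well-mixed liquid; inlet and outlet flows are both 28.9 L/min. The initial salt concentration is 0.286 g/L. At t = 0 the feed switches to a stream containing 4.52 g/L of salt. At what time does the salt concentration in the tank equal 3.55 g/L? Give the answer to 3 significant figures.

77.0 min

Mass balance on the solute (V constant): V dC/dt = Q(C_in − C), so τ = V/Q = 52.249 min.
C(t) = C_in + (C₀ − C_in) e^(−t/τ). Set C = 3.55 and solve for t:
e^(−t/τ) = (C − C_in)/(C₀ − C_in) = (3.55 − 4.52)/(0.286 − 4.52) = 0.22910
t = −τ ln(…) = 52.249 × 1.4736 = 76.995 min.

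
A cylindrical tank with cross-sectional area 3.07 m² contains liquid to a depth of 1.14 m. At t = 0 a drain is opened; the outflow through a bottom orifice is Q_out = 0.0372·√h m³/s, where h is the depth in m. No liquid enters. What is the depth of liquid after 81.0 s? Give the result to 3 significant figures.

With no inflow, A dh/dt = −0.0372 √h.
∫ h^(−1/2) dh = −(0.0372/A) ∫ dt, giving 2√h = 2√h₀ − (0.0372/A) t.
√h = √1.14 − 0.0372·81.0/(2·3.07) = 1.0677 − 0.49075 = 0.57696.
h = 0.57696² = 0.33288 m.

0.333 m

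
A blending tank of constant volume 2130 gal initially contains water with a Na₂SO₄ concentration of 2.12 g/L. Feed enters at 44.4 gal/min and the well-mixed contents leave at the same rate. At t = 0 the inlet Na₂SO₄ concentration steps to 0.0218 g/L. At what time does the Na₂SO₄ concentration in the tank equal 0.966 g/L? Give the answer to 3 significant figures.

38.3 min

Unsteady species balance (constant V, well mixed): V dC/dt = Q(C_in − C), so τ = V/Q = 47.973 min.
C(t) = C_in + (C₀ − C_in) e^(−t/τ). Set C = 0.966 and solve for t:
e^(−t/τ) = (C − C_in)/(C₀ − C_in) = (0.966 − 0.0218)/(2.12 − 0.0218) = 0.45000
t = −τ ln(…) = 47.973 × 0.79850 = 38.306 min.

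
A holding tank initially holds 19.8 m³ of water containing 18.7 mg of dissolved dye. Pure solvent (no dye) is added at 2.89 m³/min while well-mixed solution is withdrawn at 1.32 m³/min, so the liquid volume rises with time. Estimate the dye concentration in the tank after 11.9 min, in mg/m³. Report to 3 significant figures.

0.278 mg/m³

Total volume: dV/dt = Q_in − Q_out = 1.5700 m³/min, so V(t) = 19.8 + 1.5700 t and V(11.9) = 38.483 m³.
Species balance (pure solvent in): dm/dt = −Q_out · m/V(t).
Separate: dm/m = −Q_out dt/V(t) ⇒ ln(m/m₀) = −(Q_out/(Q_in−Q_out)) ln(V/V₀).
m = m₀ (V₀/V)^(Q_out/(Q_in−Q_out)) = 18.7 × (19.8/38.483)^(0.84076) = 10.695 mg.
C = m/V = 10.695/38.483 = 0.27792 mg/m³.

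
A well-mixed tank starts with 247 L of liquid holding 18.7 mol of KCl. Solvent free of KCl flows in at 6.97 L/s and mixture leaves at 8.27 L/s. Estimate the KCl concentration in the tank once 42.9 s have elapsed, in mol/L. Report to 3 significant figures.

Total volume: dV/dt = Q_in − Q_out = -1.3000 L/s, so V(t) = 247 − 1.3000 t and V(42.9) = 191.23 L.
Solute balance: dm/dt = 0 − Q_out C = −Q_out m/V(t).
dm/m = −Q_out dt/(V₀ − 1.3000 t); integrating gives ln(m/m₀) = −(Q_out/(Q_in−Q_out)) ln(V/V₀).
m = m₀ (V₀/V)^(Q_out/(Q_in−Q_out)) = 18.7 × (247/191.23)^(-6.3615) = 3.6713 mol.
C = m/V = 3.6713/191.23 = 0.019198 mol/L.

0.0192 mol/L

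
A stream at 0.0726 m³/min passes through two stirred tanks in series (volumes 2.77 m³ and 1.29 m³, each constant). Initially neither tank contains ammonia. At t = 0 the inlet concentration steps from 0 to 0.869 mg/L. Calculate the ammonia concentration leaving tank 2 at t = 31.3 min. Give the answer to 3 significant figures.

0.283 mg/L

Time constants: τᵢ = Vᵢ/Q for each well-mixed tank.
τ₁ = 2.77/0.0726 = 38.154 min; τ₂ = 1.29/0.0726 = 17.769 min.
Tank 1: C₁ = C_in(1 − e^(−t/τ₁)). Tank 2 (τ₁ ≠ τ₂): C₂ = C_in[1 − (τ₁ e^(−t/τ₁) − τ₂ e^(−t/τ₂))/(τ₁ − τ₂)].
At t = 31.3: e^(−t/τ₁) = 0.44028, e^(−t/τ₂) = 0.17178.
C₂ = 0.869·[1 − (38.154·0.44028 − 17.769·0.17178)/(20.386)] = 0.869·0.32570 = 0.28303 mg/L.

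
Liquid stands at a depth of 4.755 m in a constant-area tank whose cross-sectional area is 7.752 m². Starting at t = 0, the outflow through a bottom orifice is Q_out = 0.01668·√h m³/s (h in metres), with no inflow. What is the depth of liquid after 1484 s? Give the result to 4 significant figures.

Volume balance on the tank: A dh/dt = −0.01668 √h.
Separate and integrate: 2(√h − √h₀) = −(0.01668/A) t.
√h = √4.755 − 0.01668·1484/(2·7.752) = 2.18060 − 1.59656 = 0.584033.
h = 0.584033² = 0.341094 m.

0.3411 m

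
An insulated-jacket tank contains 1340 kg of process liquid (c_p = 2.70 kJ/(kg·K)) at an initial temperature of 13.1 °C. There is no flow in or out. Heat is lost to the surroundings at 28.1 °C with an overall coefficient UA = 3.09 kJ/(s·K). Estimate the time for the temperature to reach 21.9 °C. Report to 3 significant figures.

Lumped-capacitance energy balance: M c_p dT/dt = UA(T_amb − T).
τ = M c_p/UA = 1170.9 s; T_ss = T_amb = 28.100 °C.
T(t) = T_ss + (T₀ − T_ss)e^(−t/τ); set T = 21.9:
t = −τ ln[(T − T_ss)/(T₀ − T_ss)] = −1170.9 · ln(0.41333) = 1034.5 s.

1030 s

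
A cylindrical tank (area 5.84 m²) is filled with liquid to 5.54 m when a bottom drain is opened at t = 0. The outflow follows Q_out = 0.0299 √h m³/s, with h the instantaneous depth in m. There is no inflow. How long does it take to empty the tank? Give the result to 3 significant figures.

919 s

A dh/dt = −Q_out = −0.0299 √h.
∫ h^(−1/2) dh = −(0.0299/A) ∫ dt, giving 2√h = 2√h₀ − (0.0299/A) t.
Set h = 0: 2√h₀ = (0.0299/A) t_empty ⇒ t_empty = 2A√h₀/0.0299.
t_empty = 2·5.84·√5.54/0.0299 = 11.680·2.3537/0.0299 = 919.45 s.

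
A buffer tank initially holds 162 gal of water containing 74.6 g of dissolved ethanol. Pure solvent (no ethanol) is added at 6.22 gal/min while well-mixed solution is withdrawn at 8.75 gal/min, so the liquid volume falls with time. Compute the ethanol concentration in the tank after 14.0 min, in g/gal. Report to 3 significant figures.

0.251 g/gal

Total volume: dV/dt = Q_in − Q_out = -2.5300 gal/min, so V(t) = 162 − 2.5300 t and V(14.0) = 126.58 gal.
Solute balance: dm/dt = 0 − Q_out C = −Q_out m/V(t).
Separate: dm/m = −Q_out dt/V(t) ⇒ ln(m/m₀) = −(Q_out/(Q_in−Q_out)) ln(V/V₀).
m = m₀ (V₀/V)^(Q_out/(Q_in−Q_out)) = 74.6 × (162/126.58)^(-3.4585) = 31.781 g.
C = m/V = 31.781/126.58 = 0.25107 g/gal.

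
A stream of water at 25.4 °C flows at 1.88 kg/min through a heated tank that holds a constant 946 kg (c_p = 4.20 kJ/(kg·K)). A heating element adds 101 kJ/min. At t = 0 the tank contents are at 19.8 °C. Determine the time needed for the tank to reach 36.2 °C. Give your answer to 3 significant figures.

M c_p dT/dt = ṁ c_p (T_in − T) + Q̇.
τ = M/ṁ = 503.19 min; T_ss = T_in + Q̇/(ṁ c_p) = 38.191 °C.
T(t) = T_ss + (T₀ − T_ss) e^(−t/τ). Set T = 36.2:
e^(−t/τ) = (36.2 − 38.191)/(19.8 − 38.191) = 0.10827
t = −503.19 · ln(0.10827) = 1118.6 min.

1120 min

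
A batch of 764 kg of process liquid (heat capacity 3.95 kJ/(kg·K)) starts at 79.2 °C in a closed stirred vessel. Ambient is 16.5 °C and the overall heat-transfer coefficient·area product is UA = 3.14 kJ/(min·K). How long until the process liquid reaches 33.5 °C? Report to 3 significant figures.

1250 min

Heat balance on the well-mixed liquid: M c_p dT/dt = −UA(T − T_amb).
τ = M c_p/UA = 961.08 min; T_ss = T_amb = 16.500 °C.
T(t) = T_ss + (T₀ − T_ss)e^(−t/τ); set T = 33.5:
t = −τ ln[(T − T_ss)/(T₀ − T_ss)] = −961.08 · ln(0.27113) = 1254.4 min.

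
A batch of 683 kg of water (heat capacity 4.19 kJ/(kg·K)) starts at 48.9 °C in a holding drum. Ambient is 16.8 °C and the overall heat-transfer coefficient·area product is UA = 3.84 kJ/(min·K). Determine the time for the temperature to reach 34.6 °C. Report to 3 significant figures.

439 min

Lumped-capacitance energy balance: M c_p dT/dt = UA(T_amb − T).
τ = M c_p/UA = 745.25 min; T_ss = T_amb = 16.800 °C.
T(t) = T_ss + (T₀ − T_ss)e^(−t/τ); set T = 34.6:
t = −τ ln[(T − T_ss)/(T₀ − T_ss)] = −745.25 · ln(0.55452) = 439.44 min.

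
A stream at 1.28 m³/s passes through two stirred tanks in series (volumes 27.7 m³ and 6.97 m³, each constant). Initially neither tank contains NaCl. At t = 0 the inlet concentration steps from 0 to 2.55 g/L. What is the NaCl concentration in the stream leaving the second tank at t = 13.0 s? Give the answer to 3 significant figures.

Each tank obeys Vᵢ dCᵢ/dt = Q(Cᵢ₋₁ − Cᵢ), so τᵢ = Vᵢ/Q.
τ₁ = 27.7/1.28 = 21.641 s; τ₂ = 6.97/1.28 = 5.4453 s.
Tank 1: C₁ = C_in(1 − e^(−t/τ₁)). Tank 2 (τ₁ ≠ τ₂): C₂ = C_in[1 − (τ₁ e^(−t/τ₁) − τ₂ e^(−t/τ₂))/(τ₁ − τ₂)].
At t = 13.0: e^(−t/τ₁) = 0.54842, e^(−t/τ₂) = 0.091871.
C₂ = 2.55·[1 − (21.641·0.54842 − 5.4453·0.091871)/(16.195)] = 2.55·0.29808 = 0.76011 g/L.

0.760 g/L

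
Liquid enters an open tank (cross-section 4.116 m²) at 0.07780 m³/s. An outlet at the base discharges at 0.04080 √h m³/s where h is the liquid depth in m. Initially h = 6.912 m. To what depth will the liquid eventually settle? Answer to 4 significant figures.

3.636 m

Level balance: A dh/dt = 0.07780 − 0.04080 √h. Setting dh/dt = 0:
Q_in = 0.04080 √h_ss ⇒ √h_ss = 0.07780/0.04080 = 1.90686.
h_ss = 1.90686² = 3.63613 m. (Since h₀ = 6.912 m > h_ss, the level will fall toward this value.)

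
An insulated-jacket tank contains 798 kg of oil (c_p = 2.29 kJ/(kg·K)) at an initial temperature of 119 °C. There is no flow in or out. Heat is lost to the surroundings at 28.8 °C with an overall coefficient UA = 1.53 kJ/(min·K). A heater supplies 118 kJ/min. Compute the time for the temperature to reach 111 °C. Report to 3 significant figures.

M c_p dT/dt = −UA(T − T_amb) + Q̇.
τ = M c_p/UA = 1194.4 min; T_ss = T_amb + Q̇/UA = 28.8 + 118/1.53 = 105.92 °C.
T(t) = T_ss + (T₀ − T_ss)e^(−t/τ); set T = 111:
t = −τ ln[(T − T_ss)/(T₀ − T_ss)] = −1194.4 · ln(0.38818) = 1130.2 min.

1130 min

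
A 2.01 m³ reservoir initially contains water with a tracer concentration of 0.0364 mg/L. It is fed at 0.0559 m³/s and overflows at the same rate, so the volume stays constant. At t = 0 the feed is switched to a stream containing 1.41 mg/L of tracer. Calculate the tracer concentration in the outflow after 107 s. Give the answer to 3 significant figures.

1.34 mg/L

Species balance on the tank: V dC/dt = Q(C_in − C).
Time constant τ = V/Q = 2.01/0.0559 = 35.957 s.
This is linear first-order; C(t) = C_in + (C₀ − C_in) e^(−t/τ).
C(107) = 1.41 + (0.0364 − 1.41)·e^(−107/35.957) = 1.41 + (-1.3736)·0.051008 = 1.3399 mg/L.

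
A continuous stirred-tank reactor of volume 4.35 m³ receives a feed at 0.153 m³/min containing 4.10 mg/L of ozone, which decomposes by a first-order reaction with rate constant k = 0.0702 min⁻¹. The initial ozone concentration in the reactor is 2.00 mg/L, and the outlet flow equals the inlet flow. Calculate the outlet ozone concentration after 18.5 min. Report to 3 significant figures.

V dC/dt = Q(C_in − C) − k V C.
This is linear with rate a = Q/V + k = 0.10537 min⁻¹.
C_ss = Q C_in/(Q + kV) = 1.3685 mg/L; C(t) = C_ss + (C₀ − C_ss) e^(−a t).
C(18.5) = 1.3685 + (0.63145)·e^(−0.10537·18.5) = 1.3685 + (0.63145)·0.14236 = 1.4584 mg/L.

1.46 mg/L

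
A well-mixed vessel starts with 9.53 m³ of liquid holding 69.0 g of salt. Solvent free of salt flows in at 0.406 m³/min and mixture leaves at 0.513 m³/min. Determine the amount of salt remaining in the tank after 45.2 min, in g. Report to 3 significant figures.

Total volume: dV/dt = Q_in − Q_out = -0.10700 m³/min, so V(t) = 9.53 − 0.10700 t and V(45.2) = 4.6936 m³.
Species balance (pure solvent in): dm/dt = −Q_out · m/V(t).
Separate: dm/m = −Q_out dt/V(t) ⇒ ln(m/m₀) = −(Q_out/(Q_in−Q_out)) ln(V/V₀).
m = m₀ (V₀/V)^(Q_out/(Q_in−Q_out)) = 69.0 × (9.53/4.6936)^(-4.7944) = 2.3129 g.

2.31 g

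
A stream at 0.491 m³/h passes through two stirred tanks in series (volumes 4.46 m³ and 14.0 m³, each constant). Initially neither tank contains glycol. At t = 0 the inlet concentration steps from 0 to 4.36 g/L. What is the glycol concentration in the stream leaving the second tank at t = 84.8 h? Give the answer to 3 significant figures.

4.03 g/L

Species balance on tank i: dCᵢ/dt = (Cᵢ₋₁ − Cᵢ)/τᵢ with τᵢ = Vᵢ/Q.
τ₁ = 4.46/0.491 = 9.0835 h; τ₂ = 14.0/0.491 = 28.513 h.
Solving the cascade with C₁(0)=C₂(0)=0 gives C₂(t) = C_in[1 − (τ₁ e^(−t/τ₁) − τ₂ e^(−t/τ₂))/(τ₁ − τ₂)].
At t = 84.8: e^(−t/τ₁) = 8.8226e-05, e^(−t/τ₂) = 0.051096.
C₂ = 4.36·[1 − (9.0835·8.8226e-05 − 28.513·0.051096)/(-19.430)] = 4.36·0.92506 = 4.0333 g/L.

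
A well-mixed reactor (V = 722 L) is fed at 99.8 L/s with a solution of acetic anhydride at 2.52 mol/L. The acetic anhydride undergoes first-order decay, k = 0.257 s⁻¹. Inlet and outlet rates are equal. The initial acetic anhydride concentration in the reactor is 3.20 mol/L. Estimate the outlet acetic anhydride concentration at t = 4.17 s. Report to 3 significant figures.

1.33 mol/L

Species balance: V dC/dt = Q C_in − Q C − k V C.
dC/dt = (Q/V) C_in − (Q/V + k) C; effective rate a = Q/V + k = 0.13823 + 0.257 = 0.39523 s⁻¹.
C_ss = Q C_in/(Q + kV) = 0.88135 mol/L; C(t) = C_ss + (C₀ − C_ss) e^(−a t).
C(4.17) = 0.88135 + (2.3187)·e^(−0.39523·4.17) = 0.88135 + (2.3187)·0.19242 = 1.3275 mol/L.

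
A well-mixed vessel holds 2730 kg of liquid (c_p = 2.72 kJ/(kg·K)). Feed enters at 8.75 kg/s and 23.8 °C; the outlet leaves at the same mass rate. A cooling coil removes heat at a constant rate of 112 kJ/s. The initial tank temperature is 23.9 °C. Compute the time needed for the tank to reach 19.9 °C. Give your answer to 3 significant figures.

Energy balance: M c_p dT/dt = ṁ c_p (T_in − T) − 112.
τ = M/ṁ = 312.00 s; T_ss = T_in − Q̇/(ṁ c_p) = 19.094 °C.
T(t) = T_ss + (T₀ − T_ss) e^(−t/τ). Set T = 19.9:
e^(−t/τ) = (19.9 − 19.094)/(23.9 − 19.094) = 0.16769
t = −312.00 · ln(0.16769) = 557.13 s.

557 s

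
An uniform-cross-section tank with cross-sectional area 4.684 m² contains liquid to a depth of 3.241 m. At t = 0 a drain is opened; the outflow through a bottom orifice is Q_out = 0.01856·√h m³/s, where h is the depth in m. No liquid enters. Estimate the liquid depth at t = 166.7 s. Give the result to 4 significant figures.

2.161 m

Mass balance (ρ constant): A dh/dt = −0.01856 √h.
∫ h^(−1/2) dh = −(0.01856/A) ∫ dt, giving 2√h = 2√h₀ − (0.01856/A) t.
√h = √3.241 − 0.01856·166.7/(2·4.684) = 1.80028 − 0.330268 = 1.47001.
h = 1.47001² = 2.16093 m.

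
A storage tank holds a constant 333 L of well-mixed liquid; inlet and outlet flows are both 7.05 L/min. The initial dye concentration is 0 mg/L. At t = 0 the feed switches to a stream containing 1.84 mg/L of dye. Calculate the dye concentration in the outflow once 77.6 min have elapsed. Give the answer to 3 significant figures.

1.48 mg/L

Transient balance on the dissolved component: V dC/dt = Q(C_in − C).
So dC/dt = (C_in − C)/τ with τ = V/Q = 333/7.05 = 47.234 min.
C approaches C_in exponentially: C(t) = C_in + (C₀ − C_in) e^(−t/τ).
C(77.6) = 1.84 + (0 − 1.84)·e^(−77.6/47.234) = 1.84 + (-1.8400)·0.19342 = 1.4841 mg/L.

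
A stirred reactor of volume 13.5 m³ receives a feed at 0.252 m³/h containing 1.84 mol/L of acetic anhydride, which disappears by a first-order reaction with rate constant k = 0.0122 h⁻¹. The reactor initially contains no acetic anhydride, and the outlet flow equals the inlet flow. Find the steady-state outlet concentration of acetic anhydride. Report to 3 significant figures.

1.11 mol/L

Species balance: V dC/dt = Q C_in − Q C − k V C.
At steady state: 0 = Q C_in − (Q + kV) C_ss, so C_ss = Q C_in/(Q + kV).
C_ss = 0.252·1.84/(0.252 + 0.0122·13.5) = 0.46368/0.41670 = 1.1127 mol/L.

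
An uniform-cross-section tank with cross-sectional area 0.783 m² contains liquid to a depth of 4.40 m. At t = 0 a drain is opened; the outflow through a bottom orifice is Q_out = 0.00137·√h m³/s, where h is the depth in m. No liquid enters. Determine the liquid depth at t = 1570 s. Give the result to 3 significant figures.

Mass balance (ρ constant): A dh/dt = −0.00137 √h.
∫ h^(−1/2) dh = −(0.00137/A) ∫ dt, giving 2√h = 2√h₀ − (0.00137/A) t.
√h = √4.40 − 0.00137·1570/(2·0.783) = 2.0976 − 1.3735 = 0.72412.
h = 0.72412² = 0.52435 m.

0.524 m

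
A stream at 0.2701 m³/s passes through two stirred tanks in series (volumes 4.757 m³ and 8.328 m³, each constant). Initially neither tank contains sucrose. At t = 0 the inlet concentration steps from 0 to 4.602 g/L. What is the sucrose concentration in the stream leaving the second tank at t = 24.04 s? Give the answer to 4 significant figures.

Each tank obeys Vᵢ dCᵢ/dt = Q(Cᵢ₋₁ − Cᵢ), so τᵢ = Vᵢ/Q.
τ₁ = 4.757/0.2701 = 17.6120 s; τ₂ = 8.328/0.2701 = 30.8330 s.
Tank 1: C₁ = C_in(1 − e^(−t/τ₁)). Tank 2 (τ₁ ≠ τ₂): C₂ = C_in[1 − (τ₁ e^(−t/τ₁) − τ₂ e^(−t/τ₂))/(τ₁ − τ₂)].
At t = 24.04: e^(−t/τ₁) = 0.255386, e^(−t/τ₂) = 0.458551.
C₂ = 4.602·[1 − (17.6120·0.255386 − 30.8330·0.458551)/(-13.2210)] = 4.602·0.270809 = 1.24626 g/L.

1.246 g/L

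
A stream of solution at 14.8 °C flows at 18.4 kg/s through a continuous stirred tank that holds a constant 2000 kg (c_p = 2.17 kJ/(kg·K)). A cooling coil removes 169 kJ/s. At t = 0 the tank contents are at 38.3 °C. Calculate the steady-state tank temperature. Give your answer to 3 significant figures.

10.6 °C

First-law balance (no shaft work): M c_p dT/dt = ṁ c_p (T_in − T) − 169.
At steady state dT/dt = 0 ⇒ T_ss = T_in − Q̇/(ṁ c_p) = 14.8 − 169/(18.4·2.17) = 10.567 °C.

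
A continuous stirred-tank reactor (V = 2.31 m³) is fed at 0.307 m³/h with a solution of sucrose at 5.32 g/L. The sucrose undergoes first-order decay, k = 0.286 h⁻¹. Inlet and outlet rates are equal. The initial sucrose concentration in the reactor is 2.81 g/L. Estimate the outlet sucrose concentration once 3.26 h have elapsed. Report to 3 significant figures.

V dC/dt = Q(C_in − C) − k V C.
This is linear with rate a = Q/V + k = 0.41890 h⁻¹.
C_ss = Q C_in/(Q + kV) = 1.6878 g/L; C(t) = C_ss + (C₀ − C_ss) e^(−a t).
C(3.26) = 1.6878 + (1.1222)·e^(−0.41890·3.26) = 1.6878 + (1.1222)·0.25522 = 1.9742 g/L.

1.97 g/L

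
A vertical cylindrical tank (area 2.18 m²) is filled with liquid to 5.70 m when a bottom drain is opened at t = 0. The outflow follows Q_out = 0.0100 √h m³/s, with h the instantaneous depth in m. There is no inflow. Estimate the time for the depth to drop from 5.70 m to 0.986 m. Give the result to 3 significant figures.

608 s

Unsteady balance on liquid volume: A dh/dt = −0.0100 √h.
∫ h^(−1/2) dh = −(0.0100/A) ∫ dt, giving 2√h = 2√h₀ − (0.0100/A) t.
t = 2A(√h₀ − √h)/0.0100 = 2·2.18·(√5.70 − √0.986)/0.0100
  = 4.3600 × (2.3875 − 0.99298) / 0.0100 = 608.00 s.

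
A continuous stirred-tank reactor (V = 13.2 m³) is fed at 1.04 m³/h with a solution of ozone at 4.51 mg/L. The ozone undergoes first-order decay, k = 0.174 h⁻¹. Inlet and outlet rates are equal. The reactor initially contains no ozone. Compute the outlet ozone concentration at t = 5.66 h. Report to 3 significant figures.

1.07 mg/L

Accumulation = in − out − consumed: V dC/dt = Q C_in − Q C − k V C.
dC/dt = (Q/V) C_in − (Q/V + k) C; effective rate a = Q/V + k = 0.078788 + 0.174 = 0.25279 h⁻¹.
C_ss = Q C_in/(Q + kV) = 1.4057 mg/L; C(t) = C_ss + (C₀ − C_ss) e^(−a t).
C(5.66) = 1.4057 + (-1.4057)·e^(−0.25279·5.66) = 1.4057 + (-1.4057)·0.23912 = 1.0695 mg/L.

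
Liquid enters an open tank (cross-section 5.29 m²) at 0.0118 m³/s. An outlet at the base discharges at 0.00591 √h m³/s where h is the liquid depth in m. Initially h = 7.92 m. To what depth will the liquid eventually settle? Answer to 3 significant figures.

Mass balance (ρ constant): A dh/dt = Q_in − 0.00591 √h. At steady state dh/dt = 0:
Q_in = 0.00591 √h_ss ⇒ √h_ss = 0.0118/0.00591 = 1.9966.
h_ss = 1.9966² = 3.9865 m. (Since h₀ = 7.92 m > h_ss, the level will fall toward this value.)

3.99 m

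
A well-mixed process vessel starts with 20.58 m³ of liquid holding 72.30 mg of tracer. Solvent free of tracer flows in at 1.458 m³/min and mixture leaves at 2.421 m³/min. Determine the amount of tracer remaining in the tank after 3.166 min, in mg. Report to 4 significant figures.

Total volume: dV/dt = Q_in − Q_out = -0.963000 m³/min, so V(t) = 20.58 − 0.963000 t and V(3.166) = 17.5311 m³.
Species balance (pure solvent in): dm/dt = −Q_out · m/V(t).
Separate: dm/m = −Q_out dt/V(t) ⇒ ln(m/m₀) = −(Q_out/(Q_in−Q_out)) ln(V/V₀).
m = m₀ (V₀/V)^(Q_out/(Q_in−Q_out)) = 72.30 × (20.58/17.5311)^(-2.51402) = 48.3141 mg.

48.31 mg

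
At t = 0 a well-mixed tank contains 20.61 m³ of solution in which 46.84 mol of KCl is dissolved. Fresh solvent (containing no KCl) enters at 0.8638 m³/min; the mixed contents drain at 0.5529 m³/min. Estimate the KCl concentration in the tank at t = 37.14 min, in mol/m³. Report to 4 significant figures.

0.6603 mol/m³

Total volume: dV/dt = Q_in − Q_out = 0.310900 m³/min, so V(t) = 20.61 + 0.310900 t and V(37.14) = 32.1568 m³.
Solute balance: dm/dt = 0 − Q_out C = −Q_out m/V(t).
dm/m = −Q_out dt/(V₀ + 0.310900 t); integrating gives ln(m/m₀) = −(Q_out/(Q_in−Q_out)) ln(V/V₀).
m = m₀ (V₀/V)^(Q_out/(Q_in−Q_out)) = 46.84 × (20.61/32.1568)^(1.77839) = 21.2345 mol.
C = m/V = 21.2345/32.1568 = 0.660341 mol/m³.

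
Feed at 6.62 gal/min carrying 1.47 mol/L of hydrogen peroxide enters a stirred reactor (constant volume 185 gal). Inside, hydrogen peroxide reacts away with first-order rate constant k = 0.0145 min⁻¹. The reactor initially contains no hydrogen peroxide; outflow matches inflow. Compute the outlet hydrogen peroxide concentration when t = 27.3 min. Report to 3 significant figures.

Accumulation = in − out − consumed: V dC/dt = Q C_in − Q C − k V C.
dC/dt = (Q/V) C_in − (Q/V + k) C; effective rate a = Q/V + k = 0.035784 + 0.0145 = 0.050284 min⁻¹.
C_ss = Q C_in/(Q + kV) = 1.0461 mol/L; C(t) = C_ss + (C₀ − C_ss) e^(−a t).
C(27.3) = 1.0461 + (-1.0461)·e^(−0.050284·27.3) = 1.0461 + (-1.0461)·0.25341 = 0.78101 mol/L.

0.781 mol/L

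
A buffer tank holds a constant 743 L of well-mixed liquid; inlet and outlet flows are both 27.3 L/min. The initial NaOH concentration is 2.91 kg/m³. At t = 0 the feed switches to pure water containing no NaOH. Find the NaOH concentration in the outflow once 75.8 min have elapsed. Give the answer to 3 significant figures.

Accumulation = in − out for the solute gives V dC/dt = Q(C_in − C).
So dC/dt = (C_in − C)/τ with τ = V/Q = 743/27.3 = 27.216 min.
Solution: C(t) = C_in + (C₀ − C_in) e^(−t/τ).
C(75.8) = 0 + (2.91 − 0)·e^(−75.8/27.216) = 0 + (2.9100)·0.061722 = 0.17961 kg/m³.

0.180 kg/m³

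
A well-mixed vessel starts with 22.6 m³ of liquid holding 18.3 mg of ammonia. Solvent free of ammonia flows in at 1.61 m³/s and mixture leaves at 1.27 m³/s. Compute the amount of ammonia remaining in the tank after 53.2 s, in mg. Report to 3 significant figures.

2.04 mg

Total volume: dV/dt = Q_in − Q_out = 0.34000 m³/s, so V(t) = 22.6 + 0.34000 t and V(53.2) = 40.688 m³.
Solute balance: dm/dt = 0 − Q_out C = −Q_out m/V(t).
Separate: dm/m = −Q_out dt/V(t) ⇒ ln(m/m₀) = −(Q_out/(Q_in−Q_out)) ln(V/V₀).
m = m₀ (V₀/V)^(Q_out/(Q_in−Q_out)) = 18.3 × (22.6/40.688)^(3.7353) = 2.0352 mg.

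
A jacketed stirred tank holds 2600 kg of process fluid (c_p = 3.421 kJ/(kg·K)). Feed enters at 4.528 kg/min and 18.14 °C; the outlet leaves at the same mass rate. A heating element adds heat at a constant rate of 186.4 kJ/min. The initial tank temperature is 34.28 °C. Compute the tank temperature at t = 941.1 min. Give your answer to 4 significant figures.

30.97 °C

M c_p dT/dt = ṁ c_p (T_in − T) + Q̇.
Rearrange: dT/dt = (T_ss − T)/τ with τ = M/ṁ = 574.205 min and T_ss = T_in + Q̇/(ṁ c_p) = 30.1733 °C.
T approaches T_ss exponentially: T(t) = T_ss + (T₀ − T_ss) e^(−t/τ).
T(941.1) = 30.1733 + (4.10665)·e^(−941.1/574.205) = 30.1733 + (4.10665)·0.194182 = 30.9708 °C.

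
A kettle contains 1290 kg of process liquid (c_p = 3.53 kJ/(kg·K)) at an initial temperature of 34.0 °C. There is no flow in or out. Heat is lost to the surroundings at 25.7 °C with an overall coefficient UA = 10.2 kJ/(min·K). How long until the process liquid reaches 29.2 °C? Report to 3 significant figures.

385 min

Lumped-capacitance energy balance: M c_p dT/dt = UA(T_amb − T).
τ = M c_p/UA = 446.44 min; T_ss = T_amb = 25.700 °C.
T(t) = T_ss + (T₀ − T_ss)e^(−t/τ); set T = 29.2:
t = −τ ln[(T − T_ss)/(T₀ − T_ss)] = −446.44 · ln(0.42169) = 385.50 min.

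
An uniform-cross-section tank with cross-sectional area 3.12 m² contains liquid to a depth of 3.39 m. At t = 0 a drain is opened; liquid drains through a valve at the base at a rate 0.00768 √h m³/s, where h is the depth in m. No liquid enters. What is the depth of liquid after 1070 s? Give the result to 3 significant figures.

Unsteady balance on liquid volume: A dh/dt = −0.00768 √h.
This is separable: 2 d(√h)/dt = −0.00768/A, so √h = √h₀ − (0.00768/(2A)) t.
√h = √3.39 − 0.00768·1070/(2·3.12) = 1.8412 − 1.3169 = 0.52427.
h = 0.52427² = 0.27486 m.

0.275 m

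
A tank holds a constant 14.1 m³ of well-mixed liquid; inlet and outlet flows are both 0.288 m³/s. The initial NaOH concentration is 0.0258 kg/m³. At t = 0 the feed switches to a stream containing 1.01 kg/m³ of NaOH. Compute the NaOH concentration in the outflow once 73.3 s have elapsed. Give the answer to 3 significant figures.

0.790 kg/m³

Species balance on the tank: V dC/dt = Q(C_in − C).
So dC/dt = (C_in − C)/τ with τ = V/Q = 14.1/0.288 = 48.958 s.
This is linear first-order; C(t) = C_in + (C₀ − C_in) e^(−t/τ).
C(73.3) = 1.01 + (0.0258 − 1.01)·e^(−73.3/48.958) = 1.01 + (-0.98420)·0.22376 = 0.78978 kg/m³.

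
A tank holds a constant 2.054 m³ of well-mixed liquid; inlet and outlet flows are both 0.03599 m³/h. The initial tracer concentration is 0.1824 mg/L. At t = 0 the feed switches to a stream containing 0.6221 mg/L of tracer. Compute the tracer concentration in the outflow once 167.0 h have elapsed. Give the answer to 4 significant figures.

0.5985 mg/L

Accumulation = in − out for the solute gives V dC/dt = Q(C_in − C).
Rewrite as dC/dt + C/τ = C_in/τ, τ = V/Q = 57.0714 h.
Solution: C(t) = C_in + (C₀ − C_in) e^(−t/τ).
C(167.0) = 0.6221 + (0.1824 − 0.6221)·e^(−167.0/57.0714) = 0.6221 + (-0.439700)·0.0536025 = 0.598531 mg/L.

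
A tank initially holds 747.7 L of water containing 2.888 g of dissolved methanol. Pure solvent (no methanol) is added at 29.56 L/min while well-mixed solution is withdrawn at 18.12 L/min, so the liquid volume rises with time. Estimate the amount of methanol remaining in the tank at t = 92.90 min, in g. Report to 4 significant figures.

Total volume: dV/dt = Q_in − Q_out = 11.4400 L/min, so V(t) = 747.7 + 11.4400 t and V(92.90) = 1810.48 L.
Species balance (pure solvent in): dm/dt = −Q_out · m/V(t).
Separate: dm/m = −Q_out dt/V(t) ⇒ ln(m/m₀) = −(Q_out/(Q_in−Q_out)) ln(V/V₀).
m = m₀ (V₀/V)^(Q_out/(Q_in−Q_out)) = 2.888 × (747.7/1810.48)^(1.58392) = 0.711656 g.

0.7117 g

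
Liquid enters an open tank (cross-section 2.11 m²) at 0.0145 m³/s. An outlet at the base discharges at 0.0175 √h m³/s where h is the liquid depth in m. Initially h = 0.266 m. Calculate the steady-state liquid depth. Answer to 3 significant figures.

0.687 m

A dh/dt = Q_in − 0.0175 √h. Steady state requires inflow = outflow:
Q_in = 0.0175 √h_ss ⇒ √h_ss = 0.0145/0.0175 = 0.82857.
h_ss = 0.82857² = 0.68653 m. (Since h₀ = 0.266 m < h_ss, the level will rise toward this value.)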